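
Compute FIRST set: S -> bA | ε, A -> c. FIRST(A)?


Per alternative of A: FIRST(c) = {c}
FIRST(A) = {c}


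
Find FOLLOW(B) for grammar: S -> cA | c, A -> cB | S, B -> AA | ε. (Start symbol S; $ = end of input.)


$ ∈ FOLLOW(S). For each A -> αBβ: add FIRST(β)\{ε} to FOLLOW(B); if β nullable, add FOLLOW(A).
FOLLOW(B) = {$, c}


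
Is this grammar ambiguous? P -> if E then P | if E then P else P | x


dangling else: 'if E then if E then x else x' parses two ways
Ambiguous


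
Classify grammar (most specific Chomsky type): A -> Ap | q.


Left-linear: every RHS is a terminal or one nonterminal followed by a terminal
Classification: Type 3 (Regular)


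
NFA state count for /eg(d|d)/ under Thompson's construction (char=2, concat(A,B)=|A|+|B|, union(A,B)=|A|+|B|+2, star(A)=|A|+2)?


Syntax tree has 4 char leaf(s), 1 union(s), 0 star(s)
chars contribute 4×2 = 8; each union adds +2; each star adds +2
Total: 8 + 2 + 0 = 10 states


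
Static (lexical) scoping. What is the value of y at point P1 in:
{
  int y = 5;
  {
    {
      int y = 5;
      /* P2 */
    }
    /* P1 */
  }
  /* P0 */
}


P1's block does not declare y; resolves to the enclosing declaration at depth 0
y = 5


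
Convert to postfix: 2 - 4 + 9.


Left to right (same or higher precedence on left)
Postfix: 2 4 - 9 +


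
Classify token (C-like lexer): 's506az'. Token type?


Pattern: letter/underscore followed by alphanumerics, not a keyword
Type: IDENTIFIER


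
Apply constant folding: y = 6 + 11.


6 + 11 = 17 at compile time
Optimized: y = 17


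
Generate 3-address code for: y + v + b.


Break into single-operator statements:
t1 = y + v
t2 = t1 + b


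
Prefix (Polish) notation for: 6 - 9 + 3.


left-to-right (same/higher precedence on left): tree is (+ (- 6 9) 3)
Prefix: + - 6 9 3


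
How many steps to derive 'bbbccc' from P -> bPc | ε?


Derivation: P => bPc => bbPcc => bbbPccc => bbbccc
Steps: 4


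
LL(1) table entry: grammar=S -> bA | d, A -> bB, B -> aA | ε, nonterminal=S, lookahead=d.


For [S, d]: 'd' ∈ FIRST(d)
Entry: S -> d


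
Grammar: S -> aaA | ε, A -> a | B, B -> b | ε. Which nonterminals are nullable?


A nonterminal is nullable iff some alternative derives ε (directly, or every symbol in it is nullable)
Nullable: {A, B, S}


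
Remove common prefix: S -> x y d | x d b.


Common prefix: 'x'
Factored: S -> x S', S' -> y d | d b


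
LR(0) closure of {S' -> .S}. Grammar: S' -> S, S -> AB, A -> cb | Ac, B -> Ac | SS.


Start: S' -> .S
For each item with dot before a nonterminal B, add B -> .γ for every B-production
Closure: [S' -> .S, S -> .AB, A -> .cb, A -> .Ac]


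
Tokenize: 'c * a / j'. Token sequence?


Scan left to right, longest-match per lexeme
Tokens: ID(c), OP(*), ID(a), OP(/), ID(j)


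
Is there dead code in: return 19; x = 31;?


statement follows a return and is unreachable
Dead: 'x = 31'


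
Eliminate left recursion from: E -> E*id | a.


Left-recursive alternatives: E*id; non-recursive: a
Introduce E': E -> aE', E' -> *idE' | ε


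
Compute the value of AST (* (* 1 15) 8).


Evaluate inner: (* 1 15) = 15
Evaluate root: (* 15 8) = 120
Result: 120


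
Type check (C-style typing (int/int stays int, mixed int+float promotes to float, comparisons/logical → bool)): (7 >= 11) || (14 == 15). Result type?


Operand types: bool || bool
Rule: logical operators take bool operands and yield bool
Result type: bool


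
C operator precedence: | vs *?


'*' is multiplicative (level 10); '|' is bitwise OR (level 3)
Higher level binds tighter
'*' has higher precedence than '|'


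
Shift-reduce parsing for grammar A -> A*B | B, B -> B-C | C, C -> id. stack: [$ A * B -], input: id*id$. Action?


no handle; shift 'id'
Action: shift


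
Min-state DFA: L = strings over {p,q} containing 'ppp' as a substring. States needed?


KMP-style automaton: 3 progress states + 1 absorbing accept = 4
Minimal DFA: 4 states


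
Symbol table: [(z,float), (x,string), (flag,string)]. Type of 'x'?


Lookup 'x' → type string


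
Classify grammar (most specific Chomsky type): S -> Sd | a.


Left-linear: every RHS is a terminal or one nonterminal followed by a terminal
Classification: Type 3 (Regular)


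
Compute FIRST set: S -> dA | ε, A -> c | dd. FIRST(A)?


Per alternative of A: FIRST(c) = {c}; FIRST(dd) = {d}
FIRST(A) = {c, d}


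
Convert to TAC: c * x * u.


Break into single-operator statements:
t1 = c * x
t2 = t1 * u


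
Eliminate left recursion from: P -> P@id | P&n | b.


Left-recursive alternatives: P@id, P&n; non-recursive: b
Introduce P': P -> bP', P' -> @idP' | &nP' | ε


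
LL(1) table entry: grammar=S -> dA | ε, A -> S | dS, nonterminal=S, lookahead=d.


For [S, d]: 'd' ∈ FIRST(dA)
Entry: S -> dA


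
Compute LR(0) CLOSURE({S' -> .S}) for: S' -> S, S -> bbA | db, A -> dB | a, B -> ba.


Start: S' -> .S
For each item with dot before a nonterminal B, add B -> .γ for every B-production
Closure: [S' -> .S, S -> .bbA, S -> .db]


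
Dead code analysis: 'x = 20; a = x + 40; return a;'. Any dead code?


x is read by a's definition; a is returned
No dead code


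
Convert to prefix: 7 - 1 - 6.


left-to-right (same/higher precedence on left): tree is (- (- 7 1) 6)
Prefix: - - 7 1 6


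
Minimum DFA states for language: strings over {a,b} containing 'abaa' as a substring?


KMP-style automaton: 4 progress states + 1 absorbing accept = 5
Minimal DFA: 5 states


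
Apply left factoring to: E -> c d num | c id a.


Common prefix: 'c'
Factored: E -> c E', E' -> d num | id a


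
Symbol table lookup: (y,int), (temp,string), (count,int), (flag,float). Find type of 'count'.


Lookup 'count' → type int


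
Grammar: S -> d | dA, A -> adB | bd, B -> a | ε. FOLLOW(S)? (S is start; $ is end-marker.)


$ ∈ FOLLOW(S). For each A -> αBβ: add FIRST(β)\{ε} to FOLLOW(B); if β nullable, add FOLLOW(A).
FOLLOW(S) = {$}


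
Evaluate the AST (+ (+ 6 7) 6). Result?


Evaluate inner: (+ 6 7) = 13
Evaluate root: (+ 13 6) = 19
Result: 19


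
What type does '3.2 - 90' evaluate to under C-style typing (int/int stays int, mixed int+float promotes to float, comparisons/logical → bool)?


Operand types: float - int
Rule: mixed int/float promotes to float; int/int stays int
Result type: float


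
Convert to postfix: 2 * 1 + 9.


Left to right (same or higher precedence on left)
Postfix: 2 1 * 9 +


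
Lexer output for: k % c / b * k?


Scan left to right, longest-match per lexeme
Tokens: ID(k), OP(%), ID(c), OP(/), ID(b), OP(*), ID(k)


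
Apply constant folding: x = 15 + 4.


15 + 4 = 19 at compile time
Optimized: x = 19


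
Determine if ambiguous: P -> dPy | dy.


balanced d^n…y^n: each string has a unique parse
Unambiguous


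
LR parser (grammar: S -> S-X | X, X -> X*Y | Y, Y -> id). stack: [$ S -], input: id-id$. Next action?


no handle ('S-' is not any RHS); shift 'id'
Action: shift


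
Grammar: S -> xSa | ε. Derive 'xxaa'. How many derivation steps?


Derivation: S => xSa => xxSaa => xxaa
Steps: 3


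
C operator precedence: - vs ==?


'-' is additive (level 9); '==' is equality (level 6)
Higher level binds tighter
'-' has higher precedence than '=='


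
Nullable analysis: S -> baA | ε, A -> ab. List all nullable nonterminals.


A nonterminal is nullable iff some alternative derives ε (directly, or every symbol in it is nullable)
Nullable: {S}


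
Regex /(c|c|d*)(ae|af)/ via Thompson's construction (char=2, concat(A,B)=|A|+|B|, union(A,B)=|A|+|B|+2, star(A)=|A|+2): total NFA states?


Syntax tree has 7 char leaf(s), 3 union(s), 1 star(s)
chars contribute 7×2 = 14; each union adds +2; each star adds +2
Total: 14 + 6 + 2 = 22 states


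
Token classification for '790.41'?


Pattern: digits with a decimal point
Type: FLOAT_LITERAL


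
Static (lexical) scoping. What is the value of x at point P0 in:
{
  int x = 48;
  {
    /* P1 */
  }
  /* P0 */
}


x declared in the same block as P0
x = 48


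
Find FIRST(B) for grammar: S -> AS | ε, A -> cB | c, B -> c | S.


Per alternative of B: FIRST(c) = {c}; FIRST(S) = {c, ε}
FIRST(B) = {c, ε}


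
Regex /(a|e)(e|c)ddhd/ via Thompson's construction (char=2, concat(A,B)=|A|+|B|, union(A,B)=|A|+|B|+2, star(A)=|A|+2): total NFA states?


Syntax tree has 8 char leaf(s), 2 union(s), 0 star(s)
chars contribute 8×2 = 16; each union adds +2; each star adds +2
Total: 16 + 4 + 0 = 20 states


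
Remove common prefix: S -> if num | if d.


Common prefix: 'if'
Factored: S -> if S', S' -> num | d


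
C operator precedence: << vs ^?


'<<' is shift (level 8); '^' is bitwise XOR (level 4)
Higher level binds tighter
'<<' has higher precedence than '^'


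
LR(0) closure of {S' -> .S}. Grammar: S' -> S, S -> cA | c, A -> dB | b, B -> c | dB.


Start: S' -> .S
For each item with dot before a nonterminal B, add B -> .γ for every B-production
Closure: [S' -> .S, S -> .cA, S -> .c]


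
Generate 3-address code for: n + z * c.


Break into single-operator statements:
t1 = z * c
t2 = n + t1


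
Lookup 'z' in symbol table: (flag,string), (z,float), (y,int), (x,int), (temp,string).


Lookup 'z' → type float


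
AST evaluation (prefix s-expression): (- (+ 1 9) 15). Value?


Evaluate inner: (+ 1 9) = 10
Evaluate root: (- 10 15) = -5
Result: -5


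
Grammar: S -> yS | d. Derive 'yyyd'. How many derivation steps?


Derivation: S => yS => yyS => yyyS => yyyd
Steps: 4


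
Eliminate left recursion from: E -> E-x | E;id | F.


Left-recursive alternatives: E-x, E;id; non-recursive: F
Introduce E': E -> FE', E' -> -xE' | ;idE' | ε


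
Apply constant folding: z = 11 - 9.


11 - 9 = 2 at compile time
Optimized: z = 2


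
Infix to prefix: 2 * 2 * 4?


left-to-right (same/higher precedence on left): tree is (* (* 2 2) 4)
Prefix: * * 2 2 4


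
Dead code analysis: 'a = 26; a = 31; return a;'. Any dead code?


first assignment to a is overwritten before any read
Dead: 'a = 26'


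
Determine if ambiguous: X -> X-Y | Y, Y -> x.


precedence layered via separate nonterminal Y: deterministic
Unambiguous


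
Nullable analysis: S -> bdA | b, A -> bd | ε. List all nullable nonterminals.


A nonterminal is nullable iff some alternative derives ε (directly, or every symbol in it is nullable)
Nullable: {A}


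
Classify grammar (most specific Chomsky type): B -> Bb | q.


Left-linear: every RHS is a terminal or one nonterminal followed by a terminal
Classification: Type 3 (Regular)


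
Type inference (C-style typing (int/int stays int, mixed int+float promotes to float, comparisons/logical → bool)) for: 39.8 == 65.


Operand types: float == int
Rule: comparison yields bool
Result type: bool


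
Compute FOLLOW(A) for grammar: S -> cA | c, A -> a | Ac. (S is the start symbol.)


$ ∈ FOLLOW(S). For each A -> αBβ: add FIRST(β)\{ε} to FOLLOW(B); if β nullable, add FOLLOW(A).
FOLLOW(A) = {$, c}


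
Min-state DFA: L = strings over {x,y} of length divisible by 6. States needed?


Track length mod 6: states 0..5, accept at 0
Minimal DFA: 6 states


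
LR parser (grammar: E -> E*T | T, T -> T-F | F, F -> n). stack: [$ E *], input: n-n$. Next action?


no handle ('E*' is not any RHS); shift 'n'
Action: shift


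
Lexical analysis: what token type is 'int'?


Pattern: reserved word
Type: KEYWORD


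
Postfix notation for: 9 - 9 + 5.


Left to right (same or higher precedence on left)
Postfix: 9 9 - 5 +


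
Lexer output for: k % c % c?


Scan left to right, longest-match per lexeme
Tokens: ID(k), OP(%), ID(c), OP(%), ID(c)


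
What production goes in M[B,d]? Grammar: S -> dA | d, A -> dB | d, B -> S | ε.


For [B, d]: 'd' ∈ FIRST(S)
Entry: B -> S


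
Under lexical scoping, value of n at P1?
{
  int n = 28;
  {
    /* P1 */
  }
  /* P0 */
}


P1's block does not declare n; resolves to the enclosing declaration at depth 0
n = 28


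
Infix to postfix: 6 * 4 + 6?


Left to right (same or higher precedence on left)
Postfix: 6 4 * 6 +


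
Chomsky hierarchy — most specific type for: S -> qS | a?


Right-linear: every RHS is a terminal or a terminal followed by one nonterminal
Classification: Type 3 (Regular)


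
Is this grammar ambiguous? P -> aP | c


right-linear, alternatives start with distinct terminals 'a' vs 'c': unique leftmost derivation
Unambiguous


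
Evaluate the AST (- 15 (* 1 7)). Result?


Evaluate inner: (* 1 7) = 7
Evaluate root: (- 15 7) = 8
Result: 8


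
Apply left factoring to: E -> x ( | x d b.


Common prefix: 'x'
Factored: E -> x E', E' -> ( | d b


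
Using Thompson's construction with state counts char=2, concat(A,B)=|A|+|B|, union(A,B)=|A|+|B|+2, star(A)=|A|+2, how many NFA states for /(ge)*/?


Syntax tree has 2 char leaf(s), 0 union(s), 1 star(s)
chars contribute 2×2 = 4; each union adds +2; each star adds +2
Total: 4 + 0 + 2 = 6 states


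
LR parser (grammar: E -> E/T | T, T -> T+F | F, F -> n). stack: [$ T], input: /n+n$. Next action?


lookahead ∉ {+} so T won't extend; reduce E -> T
Action: reduce (E -> T)


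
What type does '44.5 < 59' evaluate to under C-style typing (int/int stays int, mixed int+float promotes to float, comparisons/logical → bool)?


Operand types: float < int
Rule: comparison yields bool
Result type: bool


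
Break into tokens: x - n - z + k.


Scan left to right, longest-match per lexeme
Tokens: ID(x), OP(-), ID(n), OP(-), ID(z), OP(+), ID(k)


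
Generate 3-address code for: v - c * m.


Break into single-operator statements:
t1 = c * m
t2 = v - t1


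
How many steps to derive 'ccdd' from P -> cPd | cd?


Derivation: P => cPd => ccdd
Steps: 2


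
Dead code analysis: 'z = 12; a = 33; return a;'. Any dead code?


z is assigned but never read
Dead: 'z = 12'


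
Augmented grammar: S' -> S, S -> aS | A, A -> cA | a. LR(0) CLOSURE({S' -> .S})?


Start: S' -> .S
For each item with dot before a nonterminal B, add B -> .γ for every B-production
Closure: [S' -> .S, S -> .aS, S -> .A, A -> .cA, A -> .a]


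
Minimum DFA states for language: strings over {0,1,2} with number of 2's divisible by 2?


Track (count of 2) mod 2: states 0..1, accept at 0
Minimal DFA: 2 states


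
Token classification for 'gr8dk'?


Pattern: letter/underscore followed by alphanumerics, not a keyword
Type: IDENTIFIER


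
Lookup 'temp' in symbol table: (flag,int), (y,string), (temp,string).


Lookup 'temp' → type string


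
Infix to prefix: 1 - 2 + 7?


left-to-right (same/higher precedence on left): tree is (+ (- 1 2) 7)
Prefix: + - 1 2 7


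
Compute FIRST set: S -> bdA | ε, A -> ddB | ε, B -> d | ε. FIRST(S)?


Per alternative of S: FIRST(bdA) = {b}; FIRST(ε) = {ε}
FIRST(S) = {b, ε}


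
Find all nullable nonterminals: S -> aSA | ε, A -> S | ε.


A nonterminal is nullable iff some alternative derives ε (directly, or every symbol in it is nullable)
Nullable: {A, S}


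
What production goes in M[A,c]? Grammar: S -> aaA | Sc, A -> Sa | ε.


For [A, c]: ε is nullable and 'c' ∈ FOLLOW(A)
Entry: A -> ε


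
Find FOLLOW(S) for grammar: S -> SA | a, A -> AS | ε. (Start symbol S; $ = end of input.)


$ ∈ FOLLOW(S). For each A -> αBβ: add FIRST(β)\{ε} to FOLLOW(B); if β nullable, add FOLLOW(A).
FOLLOW(S) = {$, a}


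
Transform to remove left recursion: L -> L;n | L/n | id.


Left-recursive alternatives: L;n, L/n; non-recursive: id
Introduce L': L -> idL', L' -> ;nL' | /nL' | ε


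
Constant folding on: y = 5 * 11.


5 * 11 = 55 at compile time
Optimized: y = 55


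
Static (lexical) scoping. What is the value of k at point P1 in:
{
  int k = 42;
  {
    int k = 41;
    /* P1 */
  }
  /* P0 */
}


k declared in the same block as P1
k = 41


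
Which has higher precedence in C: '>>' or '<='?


'>>' is shift (level 8); '<=' is relational (level 7)
Higher level binds tighter
'>>' has higher precedence than '<='


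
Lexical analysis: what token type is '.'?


Pattern: operator symbol
Type: OPERATOR


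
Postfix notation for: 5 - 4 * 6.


* has higher precedence, evaluate 4*6 first
Postfix: 5 4 6 * -


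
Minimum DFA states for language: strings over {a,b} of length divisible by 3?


Track length mod 3: states 0..2, accept at 0
Minimal DFA: 3 states


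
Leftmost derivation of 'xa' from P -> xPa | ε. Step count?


Derivation: P => xPa => xa
Steps: 2


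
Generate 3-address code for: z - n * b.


Break into single-operator statements:
t1 = n * b
t2 = z - t1


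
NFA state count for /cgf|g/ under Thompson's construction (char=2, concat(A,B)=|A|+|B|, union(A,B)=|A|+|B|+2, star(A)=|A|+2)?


Syntax tree has 4 char leaf(s), 1 union(s), 0 star(s)
chars contribute 4×2 = 8; each union adds +2; each star adds +2
Total: 8 + 2 + 0 = 10 states


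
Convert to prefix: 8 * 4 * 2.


left-to-right (same/higher precedence on left): tree is (* (* 8 4) 2)
Prefix: * * 8 4 2


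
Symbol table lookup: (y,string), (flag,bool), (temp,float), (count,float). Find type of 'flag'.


Lookup 'flag' → type bool


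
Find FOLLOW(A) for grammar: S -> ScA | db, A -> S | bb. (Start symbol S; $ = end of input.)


$ ∈ FOLLOW(S). For each A -> αBβ: add FIRST(β)\{ε} to FOLLOW(B); if β nullable, add FOLLOW(A).
FOLLOW(A) = {$, c}


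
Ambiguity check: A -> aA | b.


right-linear, alternatives start with distinct terminals 'a' vs 'b': unique leftmost derivation
Unambiguous


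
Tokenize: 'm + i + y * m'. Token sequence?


Scan left to right, longest-match per lexeme
Tokens: ID(m), OP(+), ID(i), OP(+), ID(y), OP(*), ID(m)


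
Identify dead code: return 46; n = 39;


statement follows a return and is unreachable
Dead: 'n = 39'


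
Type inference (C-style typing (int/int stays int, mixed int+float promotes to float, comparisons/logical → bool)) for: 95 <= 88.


Operand types: int <= int
Rule: comparison yields bool
Result type: bool


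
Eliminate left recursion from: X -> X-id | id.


Left-recursive alternatives: X-id; non-recursive: id
Introduce X': X -> idX', X' -> -idX' | ε


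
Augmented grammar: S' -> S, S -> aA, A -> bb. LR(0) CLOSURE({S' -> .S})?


Start: S' -> .S
For each item with dot before a nonterminal B, add B -> .γ for every B-production
Closure: [S' -> .S, S -> .aA]


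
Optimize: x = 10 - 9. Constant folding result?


10 - 9 = 1 at compile time
Optimized: x = 1


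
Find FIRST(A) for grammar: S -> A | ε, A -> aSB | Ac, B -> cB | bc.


Per alternative of A: FIRST(aSB) = {a}; FIRST(Ac) = {a}
FIRST(A) = {a}


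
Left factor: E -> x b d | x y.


Common prefix: 'x'
Factored: E -> x E', E' -> b d | y


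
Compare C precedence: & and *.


'*' is multiplicative (level 10); '&' is bitwise AND (level 5)
Higher level binds tighter
'*' has higher precedence than '&'


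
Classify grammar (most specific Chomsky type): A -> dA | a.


Right-linear: every RHS is a terminal or a terminal followed by one nonterminal
Classification: Type 3 (Regular)


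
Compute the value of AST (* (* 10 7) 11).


Evaluate inner: (* 10 7) = 70
Evaluate root: (* 70 11) = 770
Result: 770


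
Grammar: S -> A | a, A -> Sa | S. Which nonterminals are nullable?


A nonterminal is nullable iff some alternative derives ε (directly, or every symbol in it is nullable)
Nullable: {}


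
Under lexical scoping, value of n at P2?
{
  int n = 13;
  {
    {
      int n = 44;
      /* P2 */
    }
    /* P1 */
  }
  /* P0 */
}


n declared in the same block as P2
n = 44


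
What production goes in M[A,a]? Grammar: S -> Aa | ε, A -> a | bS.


For [A, a]: 'a' ∈ FIRST(a)
Entry: A -> a


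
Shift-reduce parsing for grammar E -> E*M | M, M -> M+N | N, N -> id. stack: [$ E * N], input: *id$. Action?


'N' (not preceded by M+) is the handle for M -> N
Action: reduce (M -> N)


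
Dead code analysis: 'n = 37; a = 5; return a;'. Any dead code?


n is assigned but never read
Dead: 'n = 37'


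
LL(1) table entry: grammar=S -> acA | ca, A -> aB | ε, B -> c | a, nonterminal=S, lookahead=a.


For [S, a]: 'a' ∈ FIRST(acA)
Entry: S -> acA


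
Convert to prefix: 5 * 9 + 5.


left-to-right (same/higher precedence on left): tree is (+ (* 5 9) 5)
Prefix: + * 5 9 5


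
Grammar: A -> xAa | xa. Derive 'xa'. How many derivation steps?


Derivation: A => xa
Steps: 1


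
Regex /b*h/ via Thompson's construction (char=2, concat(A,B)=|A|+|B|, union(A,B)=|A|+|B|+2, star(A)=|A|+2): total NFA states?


Syntax tree has 2 char leaf(s), 0 union(s), 1 star(s)
chars contribute 2×2 = 4; each union adds +2; each star adds +2
Total: 4 + 0 + 2 = 6 states


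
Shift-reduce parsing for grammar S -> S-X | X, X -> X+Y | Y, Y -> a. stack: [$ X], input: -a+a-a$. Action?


lookahead ∉ {+} so X won't extend; reduce S -> X
Action: reduce (S -> X)


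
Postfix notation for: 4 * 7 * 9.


Left to right (same or higher precedence on left)
Postfix: 4 7 * 9 *


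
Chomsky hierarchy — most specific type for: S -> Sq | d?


Left-linear: every RHS is a terminal or one nonterminal followed by a terminal
Classification: Type 3 (Regular)


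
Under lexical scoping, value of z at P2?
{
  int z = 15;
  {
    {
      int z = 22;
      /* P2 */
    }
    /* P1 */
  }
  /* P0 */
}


z declared in the same block as P2
z = 22


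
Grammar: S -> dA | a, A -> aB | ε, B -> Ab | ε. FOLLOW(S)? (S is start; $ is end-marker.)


$ ∈ FOLLOW(S). For each A -> αBβ: add FIRST(β)\{ε} to FOLLOW(B); if β nullable, add FOLLOW(A).
FOLLOW(S) = {$}


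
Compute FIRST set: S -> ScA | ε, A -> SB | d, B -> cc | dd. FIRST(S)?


Per alternative of S: FIRST(ScA) = {c}; FIRST(ε) = {ε}
FIRST(S) = {c, ε}


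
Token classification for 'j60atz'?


Pattern: letter/underscore followed by alphanumerics, not a keyword
Type: IDENTIFIER


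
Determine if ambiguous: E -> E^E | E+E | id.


'id^id+id' has two parse trees (no precedence encoded between ^ and +)
Ambiguous


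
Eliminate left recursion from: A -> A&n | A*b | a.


Left-recursive alternatives: A&n, A*b; non-recursive: a
Introduce A': A -> aA', A' -> &nA' | *bA' | ε


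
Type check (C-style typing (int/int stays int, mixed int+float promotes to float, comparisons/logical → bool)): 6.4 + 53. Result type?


Operand types: float + int
Rule: mixed int/float promotes to float; int/int stays int
Result type: float


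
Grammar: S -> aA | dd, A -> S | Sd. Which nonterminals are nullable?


A nonterminal is nullable iff some alternative derives ε (directly, or every symbol in it is nullable)
Nullable: {}


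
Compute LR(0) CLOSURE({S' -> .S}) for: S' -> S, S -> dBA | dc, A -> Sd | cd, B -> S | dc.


Start: S' -> .S
For each item with dot before a nonterminal B, add B -> .γ for every B-production
Closure: [S' -> .S, S -> .dBA, S -> .dc]


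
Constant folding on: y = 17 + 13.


17 + 13 = 30 at compile time
Optimized: y = 30


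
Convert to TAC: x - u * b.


Break into single-operator statements:
t1 = u * b
t2 = x - t1


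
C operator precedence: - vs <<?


'-' is additive (level 9); '<<' is shift (level 8)
Higher level binds tighter
'-' has higher precedence than '<<'


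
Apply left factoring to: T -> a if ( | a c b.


Common prefix: 'a'
Factored: T -> a T', T' -> if ( | c b


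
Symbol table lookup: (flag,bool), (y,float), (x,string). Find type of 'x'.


Lookup 'x' → type string


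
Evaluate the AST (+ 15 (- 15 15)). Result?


Evaluate inner: (- 15 15) = 0
Evaluate root: (+ 15 0) = 15
Result: 15


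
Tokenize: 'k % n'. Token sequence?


Scan left to right, longest-match per lexeme
Tokens: ID(k), OP(%), ID(n)


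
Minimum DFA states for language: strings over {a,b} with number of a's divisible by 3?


Track (count of a) mod 3: states 0..2, accept at 0
Minimal DFA: 3 states


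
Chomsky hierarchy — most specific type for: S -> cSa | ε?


Single nonterminal LHS, but c^n a^n is not regular
Classification: Type 2 (Context-Free)


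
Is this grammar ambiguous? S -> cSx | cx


balanced c^n…x^n: each string has a unique parse
Unambiguous


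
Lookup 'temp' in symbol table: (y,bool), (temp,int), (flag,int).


Lookup 'temp' → type int


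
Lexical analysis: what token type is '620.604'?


Pattern: digits with a decimal point
Type: FLOAT_LITERAL


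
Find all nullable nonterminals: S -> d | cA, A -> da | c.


A nonterminal is nullable iff some alternative derives ε (directly, or every symbol in it is nullable)
Nullable: {}


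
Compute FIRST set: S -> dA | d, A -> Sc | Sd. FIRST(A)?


Per alternative of A: FIRST(Sc) = {d}; FIRST(Sd) = {d}
FIRST(A) = {d}


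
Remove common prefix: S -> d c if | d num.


Common prefix: 'd'
Factored: S -> d S', S' -> c if | num


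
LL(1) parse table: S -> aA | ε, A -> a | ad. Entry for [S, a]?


For [S, a]: 'a' ∈ FIRST(aA)
Entry: S -> aA


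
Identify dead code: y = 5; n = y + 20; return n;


y is read by n's definition; n is returned
No dead code


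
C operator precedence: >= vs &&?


'>=' is relational (level 7); '&&' is logical AND (level 2)
Higher level binds tighter
'>=' has higher precedence than '&&'


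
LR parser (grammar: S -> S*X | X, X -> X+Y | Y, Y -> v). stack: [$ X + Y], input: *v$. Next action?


handle 'X+Y' on top
Action: reduce (X -> X+Y)


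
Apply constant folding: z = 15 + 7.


15 + 7 = 22 at compile time
Optimized: z = 22


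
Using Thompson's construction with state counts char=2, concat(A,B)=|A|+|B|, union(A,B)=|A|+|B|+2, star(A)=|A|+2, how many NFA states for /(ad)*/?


Syntax tree has 2 char leaf(s), 0 union(s), 1 star(s)
chars contribute 2×2 = 4; each union adds +2; each star adds +2
Total: 4 + 0 + 2 = 6 states


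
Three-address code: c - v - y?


Break into single-operator statements:
t1 = c - v
t2 = t1 - y


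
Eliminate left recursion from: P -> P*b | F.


Left-recursive alternatives: P*b; non-recursive: F
Introduce P': P -> FP', P' -> *bP' | ε


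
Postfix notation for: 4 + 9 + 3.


Left to right (same or higher precedence on left)
Postfix: 4 9 + 3 +


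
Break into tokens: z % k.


Scan left to right, longest-match per lexeme
Tokens: ID(z), OP(%), ID(k)


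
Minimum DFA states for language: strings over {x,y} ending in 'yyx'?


Track the longest suffix of input matching a prefix of 'yyx': 4 classes (prefixes of length 0..3)
Minimal DFA: 4 states


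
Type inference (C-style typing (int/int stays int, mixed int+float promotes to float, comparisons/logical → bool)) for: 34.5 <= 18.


Operand types: float <= int
Rule: comparison yields bool
Result type: bool


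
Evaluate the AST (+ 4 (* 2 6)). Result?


Evaluate inner: (* 2 6) = 12
Evaluate root: (+ 4 12) = 16
Result: 16


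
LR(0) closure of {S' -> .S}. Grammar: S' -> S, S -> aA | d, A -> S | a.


Start: S' -> .S
For each item with dot before a nonterminal B, add B -> .γ for every B-production
Closure: [S' -> .S, S -> .aA, S -> .d]


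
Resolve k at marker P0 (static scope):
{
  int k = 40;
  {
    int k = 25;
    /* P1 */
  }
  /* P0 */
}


k declared in the same block as P0
k = 40


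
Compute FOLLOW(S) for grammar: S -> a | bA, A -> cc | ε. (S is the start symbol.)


$ ∈ FOLLOW(S). For each A -> αBβ: add FIRST(β)\{ε} to FOLLOW(B); if β nullable, add FOLLOW(A).
FOLLOW(S) = {$}


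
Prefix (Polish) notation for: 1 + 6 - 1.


left-to-right (same/higher precedence on left): tree is (- (+ 1 6) 1)
Prefix: - + 1 6 1


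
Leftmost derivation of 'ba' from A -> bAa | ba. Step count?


Derivation: A => ba
Steps: 1


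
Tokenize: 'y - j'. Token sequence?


Scan left to right, longest-match per lexeme
Tokens: ID(y), OP(-), ID(j)


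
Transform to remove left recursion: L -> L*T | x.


Left-recursive alternatives: L*T; non-recursive: x
Introduce L': L -> xL', L' -> *TL' | ε


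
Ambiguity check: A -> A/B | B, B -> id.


precedence layered via separate nonterminal B: deterministic
Unambiguous


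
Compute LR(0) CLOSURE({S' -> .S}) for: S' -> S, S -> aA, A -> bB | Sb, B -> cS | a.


Start: S' -> .S
For each item with dot before a nonterminal B, add B -> .γ for every B-production
Closure: [S' -> .S, S -> .aA]


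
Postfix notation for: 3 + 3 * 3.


* has higher precedence, evaluate 3*3 first
Postfix: 3 3 3 * +


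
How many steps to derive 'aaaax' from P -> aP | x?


Derivation: P => aP => aaP => aaaP => aaaaP => aaaax
Steps: 5


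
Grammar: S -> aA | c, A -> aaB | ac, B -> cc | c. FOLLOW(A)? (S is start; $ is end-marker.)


$ ∈ FOLLOW(S). For each A -> αBβ: add FIRST(β)\{ε} to FOLLOW(B); if β nullable, add FOLLOW(A).
FOLLOW(A) = {$}


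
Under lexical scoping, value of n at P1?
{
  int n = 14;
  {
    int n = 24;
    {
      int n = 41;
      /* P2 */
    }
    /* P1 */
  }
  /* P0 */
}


n declared in the same block as P1
n = 24


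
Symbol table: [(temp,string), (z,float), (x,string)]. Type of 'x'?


Lookup 'x' → type string


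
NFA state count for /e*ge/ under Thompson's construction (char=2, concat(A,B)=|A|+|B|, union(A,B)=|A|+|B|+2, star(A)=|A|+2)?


Syntax tree has 3 char leaf(s), 0 union(s), 1 star(s)
chars contribute 3×2 = 6; each union adds +2; each star adds +2
Total: 6 + 0 + 2 = 8 states


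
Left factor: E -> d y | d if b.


Common prefix: 'd'
Factored: E -> d E', E' -> y | if b


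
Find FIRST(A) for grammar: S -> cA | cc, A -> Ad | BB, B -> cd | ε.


Per alternative of A: FIRST(Ad) = {c, d}; FIRST(BB) = {c, ε}
FIRST(A) = {c, d, ε}


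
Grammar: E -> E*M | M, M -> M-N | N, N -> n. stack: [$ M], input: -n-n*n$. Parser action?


shift '-' to continue M -> M-N
Action: shift


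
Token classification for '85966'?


Pattern: digits only
Type: INTEGER_LITERAL


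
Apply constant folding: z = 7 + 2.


7 + 2 = 9 at compile time
Optimized: z = 9


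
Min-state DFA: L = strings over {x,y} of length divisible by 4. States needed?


Track length mod 4: states 0..3, accept at 0
Minimal DFA: 4 states


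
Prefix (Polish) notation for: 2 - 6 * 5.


'*' binds tighter: tree is (- 2 (* 6 5))
Prefix: - 2 * 6 5


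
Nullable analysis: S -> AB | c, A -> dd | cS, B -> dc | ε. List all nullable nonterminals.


A nonterminal is nullable iff some alternative derives ε (directly, or every symbol in it is nullable)
Nullable: {B}


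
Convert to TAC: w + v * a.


Break into single-operator statements:
t1 = v * a
t2 = w + t1


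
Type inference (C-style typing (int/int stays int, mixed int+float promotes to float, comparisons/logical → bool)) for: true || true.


Operand types: bool || bool
Rule: logical operators take bool operands and yield bool
Result type: bool


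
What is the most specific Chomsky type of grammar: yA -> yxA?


LHS has context (more than one symbol) and |LHS| ≤ |RHS|
Classification: Type 1 (Context-Sensitive)


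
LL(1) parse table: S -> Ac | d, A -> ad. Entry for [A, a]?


For [A, a]: 'a' ∈ FIRST(ad)
Entry: A -> ad


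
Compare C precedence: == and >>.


'>>' is shift (level 8); '==' is equality (level 6)
Higher level binds tighter
'>>' has higher precedence than '=='


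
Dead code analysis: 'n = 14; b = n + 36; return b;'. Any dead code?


n is read by b's definition; b is returned
No dead code


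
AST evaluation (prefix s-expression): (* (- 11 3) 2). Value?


Evaluate inner: (- 11 3) = 8
Evaluate root: (* 8 2) = 16
Result: 16


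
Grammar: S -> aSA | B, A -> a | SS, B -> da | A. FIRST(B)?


Per alternative of B: FIRST(da) = {d}; FIRST(A) = {a, d}
FIRST(B) = {a, d}


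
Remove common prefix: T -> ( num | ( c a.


Common prefix: '('
Factored: T -> ( T', T' -> num | c a


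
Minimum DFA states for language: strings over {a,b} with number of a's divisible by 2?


Track (count of a) mod 2: states 0..1, accept at 0
Minimal DFA: 2 states


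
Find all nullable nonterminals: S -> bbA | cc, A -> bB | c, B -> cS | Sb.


A nonterminal is nullable iff some alternative derives ε (directly, or every symbol in it is nullable)
Nullable: {}


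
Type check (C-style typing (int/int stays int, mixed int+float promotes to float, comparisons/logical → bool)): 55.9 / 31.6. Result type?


Operand types: float / float
Rule: mixed int/float promotes to float; int/int stays int
Result type: float


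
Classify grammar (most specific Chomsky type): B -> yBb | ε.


Single nonterminal LHS, but y^n b^n is not regular
Classification: Type 2 (Context-Free)


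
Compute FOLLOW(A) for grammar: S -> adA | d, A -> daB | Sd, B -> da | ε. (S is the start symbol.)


$ ∈ FOLLOW(S). For each A -> αBβ: add FIRST(β)\{ε} to FOLLOW(B); if β nullable, add FOLLOW(A).
FOLLOW(A) = {$, d}


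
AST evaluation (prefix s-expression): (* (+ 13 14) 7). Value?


Evaluate inner: (+ 13 14) = 27
Evaluate root: (* 27 7) = 189
Result: 189


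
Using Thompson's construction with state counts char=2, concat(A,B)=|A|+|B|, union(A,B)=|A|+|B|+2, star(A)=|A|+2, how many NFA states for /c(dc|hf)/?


Syntax tree has 5 char leaf(s), 1 union(s), 0 star(s)
chars contribute 5×2 = 10; each union adds +2; each star adds +2
Total: 10 + 2 + 0 = 12 states


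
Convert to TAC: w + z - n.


Break into single-operator statements:
t1 = w + z
t2 = t1 - n


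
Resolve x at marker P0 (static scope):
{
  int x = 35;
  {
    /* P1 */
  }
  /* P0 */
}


x declared in the same block as P0
x = 35


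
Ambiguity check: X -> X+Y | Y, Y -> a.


precedence layered via separate nonterminal Y: deterministic
Unambiguous


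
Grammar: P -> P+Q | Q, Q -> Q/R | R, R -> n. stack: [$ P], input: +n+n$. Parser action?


shift '+' to continue P -> P+Q
Action: shift


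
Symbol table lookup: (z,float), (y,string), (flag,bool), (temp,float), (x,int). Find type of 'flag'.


Lookup 'flag' → type bool


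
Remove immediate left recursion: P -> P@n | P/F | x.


Left-recursive alternatives: P@n, P/F; non-recursive: x
Introduce P': P -> xP', P' -> @nP' | /FP' | ε


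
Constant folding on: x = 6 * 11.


6 * 11 = 66 at compile time
Optimized: x = 66


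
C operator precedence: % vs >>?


'%' is multiplicative (level 10); '>>' is shift (level 8)
Higher level binds tighter
'%' has higher precedence than '>>'


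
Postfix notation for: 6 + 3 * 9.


* has higher precedence, evaluate 3*9 first
Postfix: 6 3 9 * +


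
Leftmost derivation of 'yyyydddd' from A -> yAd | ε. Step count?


Derivation: A => yAd => yyAdd => yyyAddd => yyyyAdddd => yyyydddd
Steps: 5


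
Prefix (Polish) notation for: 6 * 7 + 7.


left-to-right (same/higher precedence on left): tree is (+ (* 6 7) 7)
Prefix: + * 6 7 7


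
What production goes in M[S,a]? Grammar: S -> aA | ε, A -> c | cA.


For [S, a]: 'a' ∈ FIRST(aA)
Entry: S -> aA


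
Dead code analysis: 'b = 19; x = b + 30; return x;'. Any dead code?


b is read by x's definition; x is returned
No dead code


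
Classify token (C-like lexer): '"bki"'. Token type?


Pattern: double-quoted sequence
Type: STRING_LITERAL


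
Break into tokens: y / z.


Scan left to right, longest-match per lexeme
Tokens: ID(y), OP(/), ID(z)


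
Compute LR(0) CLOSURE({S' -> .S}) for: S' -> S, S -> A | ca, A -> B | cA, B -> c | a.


Start: S' -> .S
For each item with dot before a nonterminal B, add B -> .γ for every B-production
Closure: [S' -> .S, S -> .A, S -> .ca, A -> .B, A -> .cA, B -> .c, B -> .a]


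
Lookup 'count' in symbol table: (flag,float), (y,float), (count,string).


Lookup 'count' → type string


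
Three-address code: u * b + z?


Break into single-operator statements:
t1 = u * b
t2 = t1 + z


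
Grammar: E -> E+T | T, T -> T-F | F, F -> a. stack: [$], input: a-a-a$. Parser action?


no handle on stack; shift 'a'
Action: shift


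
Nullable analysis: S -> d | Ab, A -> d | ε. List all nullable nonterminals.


A nonterminal is nullable iff some alternative derives ε (directly, or every symbol in it is nullable)
Nullable: {A}


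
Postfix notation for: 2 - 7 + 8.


Left to right (same or higher precedence on left)
Postfix: 2 7 - 8 +


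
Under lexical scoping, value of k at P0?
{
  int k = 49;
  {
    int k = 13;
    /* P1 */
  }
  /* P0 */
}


k declared in the same block as P0
k = 49


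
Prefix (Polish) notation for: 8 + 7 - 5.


left-to-right (same/higher precedence on left): tree is (- (+ 8 7) 5)
Prefix: - + 8 7 5


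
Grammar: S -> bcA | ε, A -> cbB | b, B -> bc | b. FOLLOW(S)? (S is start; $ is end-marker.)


$ ∈ FOLLOW(S). For each A -> αBβ: add FIRST(β)\{ε} to FOLLOW(B); if β nullable, add FOLLOW(A).
FOLLOW(S) = {$}


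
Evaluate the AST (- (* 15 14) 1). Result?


Evaluate inner: (* 15 14) = 210
Evaluate root: (- 210 1) = 209
Result: 209


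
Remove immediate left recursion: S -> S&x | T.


Left-recursive alternatives: S&x; non-recursive: T
Introduce S': S -> TS', S' -> &xS' | ε


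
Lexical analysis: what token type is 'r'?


Pattern: letter/underscore followed by alphanumerics, not a keyword
Type: IDENTIFIER


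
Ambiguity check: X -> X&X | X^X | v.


'v&v^v' has two parse trees (no precedence encoded between & and ^)
Ambiguous


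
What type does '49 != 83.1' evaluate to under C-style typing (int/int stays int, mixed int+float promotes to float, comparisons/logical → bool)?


Operand types: int != float
Rule: comparison yields bool
Result type: bool


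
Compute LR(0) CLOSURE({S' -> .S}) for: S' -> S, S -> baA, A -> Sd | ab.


Start: S' -> .S
For each item with dot before a nonterminal B, add B -> .γ for every B-production
Closure: [S' -> .S, S -> .baA]


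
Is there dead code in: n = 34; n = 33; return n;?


first assignment to n is overwritten before any read
Dead: 'n = 34'


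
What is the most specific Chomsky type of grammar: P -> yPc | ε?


Single nonterminal LHS, but y^n c^n is not regular
Classification: Type 2 (Context-Free)


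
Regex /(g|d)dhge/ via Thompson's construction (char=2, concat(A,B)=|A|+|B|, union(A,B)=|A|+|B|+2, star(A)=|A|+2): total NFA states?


Syntax tree has 6 char leaf(s), 1 union(s), 0 star(s)
chars contribute 6×2 = 12; each union adds +2; each star adds +2
Total: 12 + 2 + 0 = 14 states


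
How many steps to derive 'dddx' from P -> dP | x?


Derivation: P => dP => ddP => dddP => dddx
Steps: 4


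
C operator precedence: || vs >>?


'>>' is shift (level 8); '||' is logical OR (level 1)
Higher level binds tighter
'>>' has higher precedence than '||'


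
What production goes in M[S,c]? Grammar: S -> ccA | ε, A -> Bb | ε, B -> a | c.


For [S, c]: 'c' ∈ FIRST(ccA)
Entry: S -> ccA


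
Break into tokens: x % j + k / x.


Scan left to right, longest-match per lexeme
Tokens: ID(x), OP(%), ID(j), OP(+), ID(k), OP(/), ID(x)


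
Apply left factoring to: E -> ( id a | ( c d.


Common prefix: '('
Factored: E -> ( E', E' -> id a | c d
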